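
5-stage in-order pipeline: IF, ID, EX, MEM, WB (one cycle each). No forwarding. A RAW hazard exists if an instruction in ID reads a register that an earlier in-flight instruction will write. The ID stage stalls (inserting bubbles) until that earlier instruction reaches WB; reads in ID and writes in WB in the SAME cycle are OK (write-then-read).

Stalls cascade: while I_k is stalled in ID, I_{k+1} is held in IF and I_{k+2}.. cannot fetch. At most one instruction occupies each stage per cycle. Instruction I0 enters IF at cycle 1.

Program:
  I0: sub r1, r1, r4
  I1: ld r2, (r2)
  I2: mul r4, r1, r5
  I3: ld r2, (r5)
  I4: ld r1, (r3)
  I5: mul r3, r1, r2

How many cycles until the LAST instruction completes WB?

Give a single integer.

I0 sub r1 <- r1,r4: IF@1 ID@2 stall=0 (-) EX@3 MEM@4 WB@5
I1 ld r2 <- r2: IF@2 ID@3 stall=0 (-) EX@4 MEM@5 WB@6
I2 mul r4 <- r1,r5: IF@3 ID@4 stall=1 (RAW on I0.r1 (WB@5)) EX@6 MEM@7 WB@8
I3 ld r2 <- r5: IF@4 ID@6 stall=0 (-) EX@7 MEM@8 WB@9
I4 ld r1 <- r3: IF@6 ID@7 stall=0 (-) EX@8 MEM@9 WB@10
I5 mul r3 <- r1,r2: IF@7 ID@8 stall=2 (RAW on I4.r1 (WB@10)) EX@11 MEM@12 WB@13

Answer: 13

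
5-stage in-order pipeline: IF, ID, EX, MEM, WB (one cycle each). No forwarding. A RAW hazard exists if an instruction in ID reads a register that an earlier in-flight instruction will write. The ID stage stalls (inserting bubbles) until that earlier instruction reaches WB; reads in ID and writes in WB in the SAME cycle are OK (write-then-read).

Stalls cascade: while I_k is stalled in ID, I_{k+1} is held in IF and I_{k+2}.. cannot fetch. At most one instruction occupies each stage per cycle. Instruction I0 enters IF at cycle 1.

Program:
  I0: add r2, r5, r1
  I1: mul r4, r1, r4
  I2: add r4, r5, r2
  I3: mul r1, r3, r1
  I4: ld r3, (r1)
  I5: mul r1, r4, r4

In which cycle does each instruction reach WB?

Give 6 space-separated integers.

Answer: 5 6 8 9 12 13

Derivation:
I0 add r2 <- r5,r1: IF@1 ID@2 stall=0 (-) EX@3 MEM@4 WB@5
I1 mul r4 <- r1,r4: IF@2 ID@3 stall=0 (-) EX@4 MEM@5 WB@6
I2 add r4 <- r5,r2: IF@3 ID@4 stall=1 (RAW on I0.r2 (WB@5)) EX@6 MEM@7 WB@8
I3 mul r1 <- r3,r1: IF@4 ID@6 stall=0 (-) EX@7 MEM@8 WB@9
I4 ld r3 <- r1: IF@6 ID@7 stall=2 (RAW on I3.r1 (WB@9)) EX@10 MEM@11 WB@12
I5 mul r1 <- r4,r4: IF@7 ID@10 stall=0 (-) EX@11 MEM@12 WB@13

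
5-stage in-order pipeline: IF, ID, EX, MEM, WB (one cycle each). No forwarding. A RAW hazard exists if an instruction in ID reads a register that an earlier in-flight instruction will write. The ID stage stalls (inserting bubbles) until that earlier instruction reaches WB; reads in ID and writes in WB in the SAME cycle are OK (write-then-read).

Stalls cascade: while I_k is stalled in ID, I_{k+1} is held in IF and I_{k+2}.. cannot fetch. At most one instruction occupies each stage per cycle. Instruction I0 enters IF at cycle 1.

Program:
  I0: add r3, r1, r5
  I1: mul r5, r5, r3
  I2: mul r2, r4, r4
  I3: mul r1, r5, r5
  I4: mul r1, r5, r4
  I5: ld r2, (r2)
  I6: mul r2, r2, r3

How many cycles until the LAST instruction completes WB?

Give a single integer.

I0 add r3 <- r1,r5: IF@1 ID@2 stall=0 (-) EX@3 MEM@4 WB@5
I1 mul r5 <- r5,r3: IF@2 ID@3 stall=2 (RAW on I0.r3 (WB@5)) EX@6 MEM@7 WB@8
I2 mul r2 <- r4,r4: IF@3 ID@6 stall=0 (-) EX@7 MEM@8 WB@9
I3 mul r1 <- r5,r5: IF@6 ID@7 stall=1 (RAW on I1.r5 (WB@8)) EX@9 MEM@10 WB@11
I4 mul r1 <- r5,r4: IF@7 ID@9 stall=0 (-) EX@10 MEM@11 WB@12
I5 ld r2 <- r2: IF@9 ID@10 stall=0 (-) EX@11 MEM@12 WB@13
I6 mul r2 <- r2,r3: IF@10 ID@11 stall=2 (RAW on I5.r2 (WB@13)) EX@14 MEM@15 WB@16

Answer: 16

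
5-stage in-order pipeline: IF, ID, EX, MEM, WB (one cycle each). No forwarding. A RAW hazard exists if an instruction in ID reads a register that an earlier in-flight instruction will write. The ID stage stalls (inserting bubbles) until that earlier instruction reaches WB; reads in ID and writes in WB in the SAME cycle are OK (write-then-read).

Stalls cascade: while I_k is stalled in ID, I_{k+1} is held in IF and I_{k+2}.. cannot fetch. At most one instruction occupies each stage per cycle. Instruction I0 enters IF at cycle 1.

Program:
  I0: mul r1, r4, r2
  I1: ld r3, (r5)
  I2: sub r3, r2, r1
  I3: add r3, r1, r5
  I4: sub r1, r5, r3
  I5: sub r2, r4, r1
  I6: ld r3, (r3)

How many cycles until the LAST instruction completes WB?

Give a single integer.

I0 mul r1 <- r4,r2: IF@1 ID@2 stall=0 (-) EX@3 MEM@4 WB@5
I1 ld r3 <- r5: IF@2 ID@3 stall=0 (-) EX@4 MEM@5 WB@6
I2 sub r3 <- r2,r1: IF@3 ID@4 stall=1 (RAW on I0.r1 (WB@5)) EX@6 MEM@7 WB@8
I3 add r3 <- r1,r5: IF@4 ID@6 stall=0 (-) EX@7 MEM@8 WB@9
I4 sub r1 <- r5,r3: IF@6 ID@7 stall=2 (RAW on I3.r3 (WB@9)) EX@10 MEM@11 WB@12
I5 sub r2 <- r4,r1: IF@7 ID@10 stall=2 (RAW on I4.r1 (WB@12)) EX@13 MEM@14 WB@15
I6 ld r3 <- r3: IF@10 ID@13 stall=0 (-) EX@14 MEM@15 WB@16

Answer: 16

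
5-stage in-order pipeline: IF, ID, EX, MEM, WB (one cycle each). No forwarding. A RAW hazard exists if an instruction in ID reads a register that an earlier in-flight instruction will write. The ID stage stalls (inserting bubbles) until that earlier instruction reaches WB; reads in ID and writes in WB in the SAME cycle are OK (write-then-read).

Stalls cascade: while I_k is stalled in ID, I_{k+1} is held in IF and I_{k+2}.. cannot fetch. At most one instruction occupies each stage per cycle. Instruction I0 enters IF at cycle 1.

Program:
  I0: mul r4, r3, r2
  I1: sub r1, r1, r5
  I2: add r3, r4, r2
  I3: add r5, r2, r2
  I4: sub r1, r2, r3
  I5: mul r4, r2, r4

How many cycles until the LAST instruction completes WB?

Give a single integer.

Answer: 12

Derivation:
I0 mul r4 <- r3,r2: IF@1 ID@2 stall=0 (-) EX@3 MEM@4 WB@5
I1 sub r1 <- r1,r5: IF@2 ID@3 stall=0 (-) EX@4 MEM@5 WB@6
I2 add r3 <- r4,r2: IF@3 ID@4 stall=1 (RAW on I0.r4 (WB@5)) EX@6 MEM@7 WB@8
I3 add r5 <- r2,r2: IF@4 ID@6 stall=0 (-) EX@7 MEM@8 WB@9
I4 sub r1 <- r2,r3: IF@6 ID@7 stall=1 (RAW on I2.r3 (WB@8)) EX@9 MEM@10 WB@11
I5 mul r4 <- r2,r4: IF@7 ID@9 stall=0 (-) EX@10 MEM@11 WB@12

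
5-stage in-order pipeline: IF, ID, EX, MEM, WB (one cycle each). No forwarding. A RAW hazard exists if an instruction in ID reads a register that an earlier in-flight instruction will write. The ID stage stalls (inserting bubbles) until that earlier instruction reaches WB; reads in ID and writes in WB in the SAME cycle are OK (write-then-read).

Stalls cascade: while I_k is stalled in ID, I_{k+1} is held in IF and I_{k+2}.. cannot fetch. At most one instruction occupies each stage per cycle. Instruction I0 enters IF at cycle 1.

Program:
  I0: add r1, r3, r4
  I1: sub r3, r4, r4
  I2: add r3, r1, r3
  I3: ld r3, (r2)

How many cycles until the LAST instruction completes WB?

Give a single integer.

I0 add r1 <- r3,r4: IF@1 ID@2 stall=0 (-) EX@3 MEM@4 WB@5
I1 sub r3 <- r4,r4: IF@2 ID@3 stall=0 (-) EX@4 MEM@5 WB@6
I2 add r3 <- r1,r3: IF@3 ID@4 stall=2 (RAW on I1.r3 (WB@6)) EX@7 MEM@8 WB@9
I3 ld r3 <- r2: IF@4 ID@7 stall=0 (-) EX@8 MEM@9 WB@10

Answer: 10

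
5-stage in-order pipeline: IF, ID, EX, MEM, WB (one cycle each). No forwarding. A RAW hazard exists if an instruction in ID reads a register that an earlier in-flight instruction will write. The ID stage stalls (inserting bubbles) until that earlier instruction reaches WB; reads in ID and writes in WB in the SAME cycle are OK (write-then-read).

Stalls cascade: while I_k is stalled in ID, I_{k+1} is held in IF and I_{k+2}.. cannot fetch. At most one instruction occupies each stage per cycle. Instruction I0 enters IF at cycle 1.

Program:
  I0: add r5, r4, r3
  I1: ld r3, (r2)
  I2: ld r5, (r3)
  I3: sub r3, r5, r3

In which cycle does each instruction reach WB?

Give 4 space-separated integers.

I0 add r5 <- r4,r3: IF@1 ID@2 stall=0 (-) EX@3 MEM@4 WB@5
I1 ld r3 <- r2: IF@2 ID@3 stall=0 (-) EX@4 MEM@5 WB@6
I2 ld r5 <- r3: IF@3 ID@4 stall=2 (RAW on I1.r3 (WB@6)) EX@7 MEM@8 WB@9
I3 sub r3 <- r5,r3: IF@4 ID@7 stall=2 (RAW on I2.r5 (WB@9)) EX@10 MEM@11 WB@12

Answer: 5 6 9 12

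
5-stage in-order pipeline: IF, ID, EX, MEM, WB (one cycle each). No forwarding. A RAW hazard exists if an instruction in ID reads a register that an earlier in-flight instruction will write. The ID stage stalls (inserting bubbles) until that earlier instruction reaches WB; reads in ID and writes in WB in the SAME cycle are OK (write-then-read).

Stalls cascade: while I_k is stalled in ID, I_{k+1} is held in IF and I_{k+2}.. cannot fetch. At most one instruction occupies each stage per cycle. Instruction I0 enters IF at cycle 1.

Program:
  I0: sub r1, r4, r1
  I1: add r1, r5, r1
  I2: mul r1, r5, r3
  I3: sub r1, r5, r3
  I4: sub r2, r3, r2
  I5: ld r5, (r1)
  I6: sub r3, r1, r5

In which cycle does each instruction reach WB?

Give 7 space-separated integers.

Answer: 5 8 9 10 11 13 16

Derivation:
I0 sub r1 <- r4,r1: IF@1 ID@2 stall=0 (-) EX@3 MEM@4 WB@5
I1 add r1 <- r5,r1: IF@2 ID@3 stall=2 (RAW on I0.r1 (WB@5)) EX@6 MEM@7 WB@8
I2 mul r1 <- r5,r3: IF@3 ID@6 stall=0 (-) EX@7 MEM@8 WB@9
I3 sub r1 <- r5,r3: IF@6 ID@7 stall=0 (-) EX@8 MEM@9 WB@10
I4 sub r2 <- r3,r2: IF@7 ID@8 stall=0 (-) EX@9 MEM@10 WB@11
I5 ld r5 <- r1: IF@8 ID@9 stall=1 (RAW on I3.r1 (WB@10)) EX@11 MEM@12 WB@13
I6 sub r3 <- r1,r5: IF@9 ID@11 stall=2 (RAW on I5.r5 (WB@13)) EX@14 MEM@15 WB@16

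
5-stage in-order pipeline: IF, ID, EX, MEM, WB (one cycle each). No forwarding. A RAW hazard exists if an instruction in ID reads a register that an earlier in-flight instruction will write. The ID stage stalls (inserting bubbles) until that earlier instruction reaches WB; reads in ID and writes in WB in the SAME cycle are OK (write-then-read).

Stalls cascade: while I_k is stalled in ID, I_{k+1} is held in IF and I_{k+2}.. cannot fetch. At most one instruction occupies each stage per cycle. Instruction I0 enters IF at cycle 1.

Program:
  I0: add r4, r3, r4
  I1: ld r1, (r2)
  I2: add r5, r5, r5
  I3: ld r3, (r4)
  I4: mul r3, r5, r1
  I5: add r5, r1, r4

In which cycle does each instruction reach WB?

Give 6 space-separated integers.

I0 add r4 <- r3,r4: IF@1 ID@2 stall=0 (-) EX@3 MEM@4 WB@5
I1 ld r1 <- r2: IF@2 ID@3 stall=0 (-) EX@4 MEM@5 WB@6
I2 add r5 <- r5,r5: IF@3 ID@4 stall=0 (-) EX@5 MEM@6 WB@7
I3 ld r3 <- r4: IF@4 ID@5 stall=0 (-) EX@6 MEM@7 WB@8
I4 mul r3 <- r5,r1: IF@5 ID@6 stall=1 (RAW on I2.r5 (WB@7)) EX@8 MEM@9 WB@10
I5 add r5 <- r1,r4: IF@6 ID@8 stall=0 (-) EX@9 MEM@10 WB@11

Answer: 5 6 7 8 10 11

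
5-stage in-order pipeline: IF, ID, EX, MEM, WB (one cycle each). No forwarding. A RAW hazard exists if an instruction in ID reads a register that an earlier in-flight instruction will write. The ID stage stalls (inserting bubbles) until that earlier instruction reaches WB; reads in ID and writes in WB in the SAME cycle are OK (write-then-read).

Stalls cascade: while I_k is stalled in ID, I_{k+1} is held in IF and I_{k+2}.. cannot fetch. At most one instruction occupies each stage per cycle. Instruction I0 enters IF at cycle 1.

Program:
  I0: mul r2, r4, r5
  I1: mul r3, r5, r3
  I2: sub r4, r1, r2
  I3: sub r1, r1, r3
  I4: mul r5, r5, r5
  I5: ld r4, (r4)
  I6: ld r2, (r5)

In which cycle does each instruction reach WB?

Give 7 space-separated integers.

Answer: 5 6 8 9 10 11 13

Derivation:
I0 mul r2 <- r4,r5: IF@1 ID@2 stall=0 (-) EX@3 MEM@4 WB@5
I1 mul r3 <- r5,r3: IF@2 ID@3 stall=0 (-) EX@4 MEM@5 WB@6
I2 sub r4 <- r1,r2: IF@3 ID@4 stall=1 (RAW on I0.r2 (WB@5)) EX@6 MEM@7 WB@8
I3 sub r1 <- r1,r3: IF@4 ID@6 stall=0 (-) EX@7 MEM@8 WB@9
I4 mul r5 <- r5,r5: IF@6 ID@7 stall=0 (-) EX@8 MEM@9 WB@10
I5 ld r4 <- r4: IF@7 ID@8 stall=0 (-) EX@9 MEM@10 WB@11
I6 ld r2 <- r5: IF@8 ID@9 stall=1 (RAW on I4.r5 (WB@10)) EX@11 MEM@12 WB@13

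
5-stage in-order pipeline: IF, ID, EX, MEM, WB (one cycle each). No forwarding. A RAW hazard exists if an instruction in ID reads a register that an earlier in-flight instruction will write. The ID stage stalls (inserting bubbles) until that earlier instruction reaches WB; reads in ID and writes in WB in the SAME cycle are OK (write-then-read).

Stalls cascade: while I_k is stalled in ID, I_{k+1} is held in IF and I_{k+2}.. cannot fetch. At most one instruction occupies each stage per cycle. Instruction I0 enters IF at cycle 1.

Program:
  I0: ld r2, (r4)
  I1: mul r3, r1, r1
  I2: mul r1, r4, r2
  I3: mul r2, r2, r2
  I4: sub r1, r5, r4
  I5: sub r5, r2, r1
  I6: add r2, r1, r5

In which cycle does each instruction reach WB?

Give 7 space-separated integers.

Answer: 5 6 8 9 10 13 16

Derivation:
I0 ld r2 <- r4: IF@1 ID@2 stall=0 (-) EX@3 MEM@4 WB@5
I1 mul r3 <- r1,r1: IF@2 ID@3 stall=0 (-) EX@4 MEM@5 WB@6
I2 mul r1 <- r4,r2: IF@3 ID@4 stall=1 (RAW on I0.r2 (WB@5)) EX@6 MEM@7 WB@8
I3 mul r2 <- r2,r2: IF@4 ID@6 stall=0 (-) EX@7 MEM@8 WB@9
I4 sub r1 <- r5,r4: IF@6 ID@7 stall=0 (-) EX@8 MEM@9 WB@10
I5 sub r5 <- r2,r1: IF@7 ID@8 stall=2 (RAW on I4.r1 (WB@10)) EX@11 MEM@12 WB@13
I6 add r2 <- r1,r5: IF@8 ID@11 stall=2 (RAW on I5.r5 (WB@13)) EX@14 MEM@15 WB@16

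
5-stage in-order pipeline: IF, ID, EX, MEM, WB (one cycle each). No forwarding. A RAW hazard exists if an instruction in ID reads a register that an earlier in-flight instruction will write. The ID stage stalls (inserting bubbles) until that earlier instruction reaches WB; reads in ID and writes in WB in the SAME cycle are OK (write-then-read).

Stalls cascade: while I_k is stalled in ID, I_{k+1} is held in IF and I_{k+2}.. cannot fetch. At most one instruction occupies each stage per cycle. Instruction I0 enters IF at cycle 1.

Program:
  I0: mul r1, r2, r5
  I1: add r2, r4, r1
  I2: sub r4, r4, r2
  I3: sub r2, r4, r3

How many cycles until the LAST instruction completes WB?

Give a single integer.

I0 mul r1 <- r2,r5: IF@1 ID@2 stall=0 (-) EX@3 MEM@4 WB@5
I1 add r2 <- r4,r1: IF@2 ID@3 stall=2 (RAW on I0.r1 (WB@5)) EX@6 MEM@7 WB@8
I2 sub r4 <- r4,r2: IF@3 ID@6 stall=2 (RAW on I1.r2 (WB@8)) EX@9 MEM@10 WB@11
I3 sub r2 <- r4,r3: IF@6 ID@9 stall=2 (RAW on I2.r4 (WB@11)) EX@12 MEM@13 WB@14

Answer: 14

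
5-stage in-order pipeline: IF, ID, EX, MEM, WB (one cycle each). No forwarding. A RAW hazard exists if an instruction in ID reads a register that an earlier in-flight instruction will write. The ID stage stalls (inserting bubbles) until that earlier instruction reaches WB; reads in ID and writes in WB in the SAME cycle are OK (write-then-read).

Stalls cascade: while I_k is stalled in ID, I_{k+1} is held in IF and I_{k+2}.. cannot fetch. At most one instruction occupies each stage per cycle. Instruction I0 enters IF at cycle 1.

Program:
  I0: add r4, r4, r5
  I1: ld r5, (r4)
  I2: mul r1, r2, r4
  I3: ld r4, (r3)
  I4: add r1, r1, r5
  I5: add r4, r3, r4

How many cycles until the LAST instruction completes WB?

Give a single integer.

Answer: 13

Derivation:
I0 add r4 <- r4,r5: IF@1 ID@2 stall=0 (-) EX@3 MEM@4 WB@5
I1 ld r5 <- r4: IF@2 ID@3 stall=2 (RAW on I0.r4 (WB@5)) EX@6 MEM@7 WB@8
I2 mul r1 <- r2,r4: IF@3 ID@6 stall=0 (-) EX@7 MEM@8 WB@9
I3 ld r4 <- r3: IF@6 ID@7 stall=0 (-) EX@8 MEM@9 WB@10
I4 add r1 <- r1,r5: IF@7 ID@8 stall=1 (RAW on I2.r1 (WB@9)) EX@10 MEM@11 WB@12
I5 add r4 <- r3,r4: IF@8 ID@10 stall=0 (-) EX@11 MEM@12 WB@13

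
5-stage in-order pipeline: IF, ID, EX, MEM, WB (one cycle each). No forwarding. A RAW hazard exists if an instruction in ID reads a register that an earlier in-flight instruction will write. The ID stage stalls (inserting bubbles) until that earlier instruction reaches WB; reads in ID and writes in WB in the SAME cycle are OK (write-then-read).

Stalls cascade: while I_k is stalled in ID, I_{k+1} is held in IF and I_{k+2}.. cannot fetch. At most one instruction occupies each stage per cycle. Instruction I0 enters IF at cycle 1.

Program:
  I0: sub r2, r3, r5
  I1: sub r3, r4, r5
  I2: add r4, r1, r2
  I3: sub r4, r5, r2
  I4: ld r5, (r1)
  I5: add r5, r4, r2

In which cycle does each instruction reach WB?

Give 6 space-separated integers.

Answer: 5 6 8 9 10 12

Derivation:
I0 sub r2 <- r3,r5: IF@1 ID@2 stall=0 (-) EX@3 MEM@4 WB@5
I1 sub r3 <- r4,r5: IF@2 ID@3 stall=0 (-) EX@4 MEM@5 WB@6
I2 add r4 <- r1,r2: IF@3 ID@4 stall=1 (RAW on I0.r2 (WB@5)) EX@6 MEM@7 WB@8
I3 sub r4 <- r5,r2: IF@4 ID@6 stall=0 (-) EX@7 MEM@8 WB@9
I4 ld r5 <- r1: IF@6 ID@7 stall=0 (-) EX@8 MEM@9 WB@10
I5 add r5 <- r4,r2: IF@7 ID@8 stall=1 (RAW on I3.r4 (WB@9)) EX@10 MEM@11 WB@12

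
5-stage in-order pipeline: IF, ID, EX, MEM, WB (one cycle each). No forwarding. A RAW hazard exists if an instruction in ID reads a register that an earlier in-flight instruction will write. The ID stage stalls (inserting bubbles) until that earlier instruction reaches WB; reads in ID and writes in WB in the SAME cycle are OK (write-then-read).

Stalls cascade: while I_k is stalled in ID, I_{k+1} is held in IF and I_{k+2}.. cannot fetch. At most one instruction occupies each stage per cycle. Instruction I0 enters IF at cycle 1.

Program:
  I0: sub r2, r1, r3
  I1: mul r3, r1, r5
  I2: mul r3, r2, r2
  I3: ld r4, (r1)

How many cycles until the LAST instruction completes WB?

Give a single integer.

Answer: 9

Derivation:
I0 sub r2 <- r1,r3: IF@1 ID@2 stall=0 (-) EX@3 MEM@4 WB@5
I1 mul r3 <- r1,r5: IF@2 ID@3 stall=0 (-) EX@4 MEM@5 WB@6
I2 mul r3 <- r2,r2: IF@3 ID@4 stall=1 (RAW on I0.r2 (WB@5)) EX@6 MEM@7 WB@8
I3 ld r4 <- r1: IF@4 ID@6 stall=0 (-) EX@7 MEM@8 WB@9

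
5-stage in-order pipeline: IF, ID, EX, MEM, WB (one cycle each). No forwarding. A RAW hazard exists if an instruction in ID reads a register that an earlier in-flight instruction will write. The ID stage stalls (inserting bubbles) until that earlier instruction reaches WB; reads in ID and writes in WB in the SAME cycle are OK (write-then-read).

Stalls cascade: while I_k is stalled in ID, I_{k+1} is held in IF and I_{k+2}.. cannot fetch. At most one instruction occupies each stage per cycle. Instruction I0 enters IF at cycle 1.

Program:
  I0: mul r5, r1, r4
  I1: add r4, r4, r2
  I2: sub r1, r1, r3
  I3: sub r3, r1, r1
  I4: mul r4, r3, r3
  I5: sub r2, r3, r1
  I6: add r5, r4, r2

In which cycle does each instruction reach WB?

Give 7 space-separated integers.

Answer: 5 6 7 10 13 14 17

Derivation:
I0 mul r5 <- r1,r4: IF@1 ID@2 stall=0 (-) EX@3 MEM@4 WB@5
I1 add r4 <- r4,r2: IF@2 ID@3 stall=0 (-) EX@4 MEM@5 WB@6
I2 sub r1 <- r1,r3: IF@3 ID@4 stall=0 (-) EX@5 MEM@6 WB@7
I3 sub r3 <- r1,r1: IF@4 ID@5 stall=2 (RAW on I2.r1 (WB@7)) EX@8 MEM@9 WB@10
I4 mul r4 <- r3,r3: IF@5 ID@8 stall=2 (RAW on I3.r3 (WB@10)) EX@11 MEM@12 WB@13
I5 sub r2 <- r3,r1: IF@8 ID@11 stall=0 (-) EX@12 MEM@13 WB@14
I6 add r5 <- r4,r2: IF@11 ID@12 stall=2 (RAW on I5.r2 (WB@14)) EX@15 MEM@16 WB@17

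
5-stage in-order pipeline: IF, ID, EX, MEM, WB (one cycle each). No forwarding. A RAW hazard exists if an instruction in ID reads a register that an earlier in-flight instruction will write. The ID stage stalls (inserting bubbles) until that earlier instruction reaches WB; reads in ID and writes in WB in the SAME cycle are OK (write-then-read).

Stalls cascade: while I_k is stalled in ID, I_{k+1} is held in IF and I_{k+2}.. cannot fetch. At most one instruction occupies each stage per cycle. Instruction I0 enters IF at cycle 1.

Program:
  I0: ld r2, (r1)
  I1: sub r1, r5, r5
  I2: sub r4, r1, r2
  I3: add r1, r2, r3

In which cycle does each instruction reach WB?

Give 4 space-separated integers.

Answer: 5 6 9 10

Derivation:
I0 ld r2 <- r1: IF@1 ID@2 stall=0 (-) EX@3 MEM@4 WB@5
I1 sub r1 <- r5,r5: IF@2 ID@3 stall=0 (-) EX@4 MEM@5 WB@6
I2 sub r4 <- r1,r2: IF@3 ID@4 stall=2 (RAW on I1.r1 (WB@6)) EX@7 MEM@8 WB@9
I3 add r1 <- r2,r3: IF@4 ID@7 stall=0 (-) EX@8 MEM@9 WB@10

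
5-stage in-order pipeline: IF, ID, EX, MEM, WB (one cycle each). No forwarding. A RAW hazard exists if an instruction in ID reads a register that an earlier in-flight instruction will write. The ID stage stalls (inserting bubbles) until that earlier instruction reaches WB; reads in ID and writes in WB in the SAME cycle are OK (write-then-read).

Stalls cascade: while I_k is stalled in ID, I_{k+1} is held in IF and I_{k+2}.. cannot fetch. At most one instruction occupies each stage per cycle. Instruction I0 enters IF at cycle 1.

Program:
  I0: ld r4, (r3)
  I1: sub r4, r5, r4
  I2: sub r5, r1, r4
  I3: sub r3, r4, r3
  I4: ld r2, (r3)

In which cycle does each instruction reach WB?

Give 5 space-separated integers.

Answer: 5 8 11 12 15

Derivation:
I0 ld r4 <- r3: IF@1 ID@2 stall=0 (-) EX@3 MEM@4 WB@5
I1 sub r4 <- r5,r4: IF@2 ID@3 stall=2 (RAW on I0.r4 (WB@5)) EX@6 MEM@7 WB@8
I2 sub r5 <- r1,r4: IF@3 ID@6 stall=2 (RAW on I1.r4 (WB@8)) EX@9 MEM@10 WB@11
I3 sub r3 <- r4,r3: IF@6 ID@9 stall=0 (-) EX@10 MEM@11 WB@12
I4 ld r2 <- r3: IF@9 ID@10 stall=2 (RAW on I3.r3 (WB@12)) EX@13 MEM@14 WB@15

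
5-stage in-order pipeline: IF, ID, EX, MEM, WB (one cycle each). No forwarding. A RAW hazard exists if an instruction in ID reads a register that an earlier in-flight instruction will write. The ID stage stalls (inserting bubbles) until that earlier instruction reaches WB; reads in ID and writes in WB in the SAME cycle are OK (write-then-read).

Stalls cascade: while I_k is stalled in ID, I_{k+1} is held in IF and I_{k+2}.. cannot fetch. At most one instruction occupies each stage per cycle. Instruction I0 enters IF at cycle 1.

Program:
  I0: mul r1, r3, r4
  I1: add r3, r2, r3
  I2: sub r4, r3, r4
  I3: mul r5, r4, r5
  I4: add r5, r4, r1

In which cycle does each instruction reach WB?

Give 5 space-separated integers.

I0 mul r1 <- r3,r4: IF@1 ID@2 stall=0 (-) EX@3 MEM@4 WB@5
I1 add r3 <- r2,r3: IF@2 ID@3 stall=0 (-) EX@4 MEM@5 WB@6
I2 sub r4 <- r3,r4: IF@3 ID@4 stall=2 (RAW on I1.r3 (WB@6)) EX@7 MEM@8 WB@9
I3 mul r5 <- r4,r5: IF@4 ID@7 stall=2 (RAW on I2.r4 (WB@9)) EX@10 MEM@11 WB@12
I4 add r5 <- r4,r1: IF@7 ID@10 stall=0 (-) EX@11 MEM@12 WB@13

Answer: 5 6 9 12 13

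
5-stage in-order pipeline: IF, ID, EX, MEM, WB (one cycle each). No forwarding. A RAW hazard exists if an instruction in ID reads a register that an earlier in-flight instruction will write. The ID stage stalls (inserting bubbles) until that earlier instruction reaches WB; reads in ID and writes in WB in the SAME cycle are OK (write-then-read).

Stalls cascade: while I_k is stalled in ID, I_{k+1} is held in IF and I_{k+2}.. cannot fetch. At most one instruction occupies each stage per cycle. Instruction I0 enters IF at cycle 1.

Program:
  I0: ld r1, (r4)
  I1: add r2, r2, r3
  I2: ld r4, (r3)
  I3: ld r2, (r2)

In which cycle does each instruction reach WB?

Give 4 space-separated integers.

I0 ld r1 <- r4: IF@1 ID@2 stall=0 (-) EX@3 MEM@4 WB@5
I1 add r2 <- r2,r3: IF@2 ID@3 stall=0 (-) EX@4 MEM@5 WB@6
I2 ld r4 <- r3: IF@3 ID@4 stall=0 (-) EX@5 MEM@6 WB@7
I3 ld r2 <- r2: IF@4 ID@5 stall=1 (RAW on I1.r2 (WB@6)) EX@7 MEM@8 WB@9

Answer: 5 6 7 9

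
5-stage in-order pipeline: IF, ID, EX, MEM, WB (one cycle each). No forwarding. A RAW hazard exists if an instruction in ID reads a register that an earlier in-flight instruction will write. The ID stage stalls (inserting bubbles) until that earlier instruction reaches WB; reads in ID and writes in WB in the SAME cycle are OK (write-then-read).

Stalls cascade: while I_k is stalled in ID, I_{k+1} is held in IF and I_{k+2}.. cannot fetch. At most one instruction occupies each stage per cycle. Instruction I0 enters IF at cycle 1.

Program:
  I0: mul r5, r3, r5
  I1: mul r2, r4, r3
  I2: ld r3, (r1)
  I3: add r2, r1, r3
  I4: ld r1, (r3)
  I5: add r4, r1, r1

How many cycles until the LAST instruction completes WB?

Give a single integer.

I0 mul r5 <- r3,r5: IF@1 ID@2 stall=0 (-) EX@3 MEM@4 WB@5
I1 mul r2 <- r4,r3: IF@2 ID@3 stall=0 (-) EX@4 MEM@5 WB@6
I2 ld r3 <- r1: IF@3 ID@4 stall=0 (-) EX@5 MEM@6 WB@7
I3 add r2 <- r1,r3: IF@4 ID@5 stall=2 (RAW on I2.r3 (WB@7)) EX@8 MEM@9 WB@10
I4 ld r1 <- r3: IF@5 ID@8 stall=0 (-) EX@9 MEM@10 WB@11
I5 add r4 <- r1,r1: IF@8 ID@9 stall=2 (RAW on I4.r1 (WB@11)) EX@12 MEM@13 WB@14

Answer: 14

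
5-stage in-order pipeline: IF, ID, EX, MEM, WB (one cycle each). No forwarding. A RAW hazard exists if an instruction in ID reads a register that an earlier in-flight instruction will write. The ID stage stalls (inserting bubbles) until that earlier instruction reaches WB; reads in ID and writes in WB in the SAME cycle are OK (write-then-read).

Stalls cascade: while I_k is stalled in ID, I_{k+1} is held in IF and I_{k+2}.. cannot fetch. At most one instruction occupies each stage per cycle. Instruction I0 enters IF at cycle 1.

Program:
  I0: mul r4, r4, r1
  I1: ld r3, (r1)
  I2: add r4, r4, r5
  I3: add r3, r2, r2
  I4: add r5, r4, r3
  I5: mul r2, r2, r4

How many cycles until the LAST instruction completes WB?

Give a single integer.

I0 mul r4 <- r4,r1: IF@1 ID@2 stall=0 (-) EX@3 MEM@4 WB@5
I1 ld r3 <- r1: IF@2 ID@3 stall=0 (-) EX@4 MEM@5 WB@6
I2 add r4 <- r4,r5: IF@3 ID@4 stall=1 (RAW on I0.r4 (WB@5)) EX@6 MEM@7 WB@8
I3 add r3 <- r2,r2: IF@4 ID@6 stall=0 (-) EX@7 MEM@8 WB@9
I4 add r5 <- r4,r3: IF@6 ID@7 stall=2 (RAW on I3.r3 (WB@9)) EX@10 MEM@11 WB@12
I5 mul r2 <- r2,r4: IF@7 ID@10 stall=0 (-) EX@11 MEM@12 WB@13

Answer: 13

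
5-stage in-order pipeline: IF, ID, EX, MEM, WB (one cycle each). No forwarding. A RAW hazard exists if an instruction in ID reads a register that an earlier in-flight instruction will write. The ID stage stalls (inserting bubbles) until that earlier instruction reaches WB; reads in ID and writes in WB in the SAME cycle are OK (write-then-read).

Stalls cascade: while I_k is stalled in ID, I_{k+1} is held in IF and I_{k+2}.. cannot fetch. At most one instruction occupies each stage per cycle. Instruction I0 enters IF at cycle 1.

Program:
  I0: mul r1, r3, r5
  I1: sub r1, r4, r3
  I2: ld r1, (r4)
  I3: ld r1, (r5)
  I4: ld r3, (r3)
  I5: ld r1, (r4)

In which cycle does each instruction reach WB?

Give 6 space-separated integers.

Answer: 5 6 7 8 9 10

Derivation:
I0 mul r1 <- r3,r5: IF@1 ID@2 stall=0 (-) EX@3 MEM@4 WB@5
I1 sub r1 <- r4,r3: IF@2 ID@3 stall=0 (-) EX@4 MEM@5 WB@6
I2 ld r1 <- r4: IF@3 ID@4 stall=0 (-) EX@5 MEM@6 WB@7
I3 ld r1 <- r5: IF@4 ID@5 stall=0 (-) EX@6 MEM@7 WB@8
I4 ld r3 <- r3: IF@5 ID@6 stall=0 (-) EX@7 MEM@8 WB@9
I5 ld r1 <- r4: IF@6 ID@7 stall=0 (-) EX@8 MEM@9 WB@10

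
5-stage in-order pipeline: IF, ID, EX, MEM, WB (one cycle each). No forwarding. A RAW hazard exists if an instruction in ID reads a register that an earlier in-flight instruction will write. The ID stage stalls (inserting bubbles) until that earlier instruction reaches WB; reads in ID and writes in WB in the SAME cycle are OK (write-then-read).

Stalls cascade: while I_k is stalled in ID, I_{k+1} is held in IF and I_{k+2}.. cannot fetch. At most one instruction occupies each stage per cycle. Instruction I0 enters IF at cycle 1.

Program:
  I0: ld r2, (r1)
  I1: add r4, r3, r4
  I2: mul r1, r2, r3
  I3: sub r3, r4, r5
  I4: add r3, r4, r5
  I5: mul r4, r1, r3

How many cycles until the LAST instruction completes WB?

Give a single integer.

Answer: 13

Derivation:
I0 ld r2 <- r1: IF@1 ID@2 stall=0 (-) EX@3 MEM@4 WB@5
I1 add r4 <- r3,r4: IF@2 ID@3 stall=0 (-) EX@4 MEM@5 WB@6
I2 mul r1 <- r2,r3: IF@3 ID@4 stall=1 (RAW on I0.r2 (WB@5)) EX@6 MEM@7 WB@8
I3 sub r3 <- r4,r5: IF@4 ID@6 stall=0 (-) EX@7 MEM@8 WB@9
I4 add r3 <- r4,r5: IF@6 ID@7 stall=0 (-) EX@8 MEM@9 WB@10
I5 mul r4 <- r1,r3: IF@7 ID@8 stall=2 (RAW on I4.r3 (WB@10)) EX@11 MEM@12 WB@13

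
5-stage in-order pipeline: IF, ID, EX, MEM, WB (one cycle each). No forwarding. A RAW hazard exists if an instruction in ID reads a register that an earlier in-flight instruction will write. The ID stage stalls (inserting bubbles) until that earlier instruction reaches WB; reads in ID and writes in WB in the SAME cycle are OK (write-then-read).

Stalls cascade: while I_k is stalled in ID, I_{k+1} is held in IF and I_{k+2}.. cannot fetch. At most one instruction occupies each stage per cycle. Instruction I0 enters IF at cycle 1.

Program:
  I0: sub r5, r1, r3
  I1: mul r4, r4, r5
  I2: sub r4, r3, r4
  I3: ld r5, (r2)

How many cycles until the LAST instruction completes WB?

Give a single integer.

Answer: 12

Derivation:
I0 sub r5 <- r1,r3: IF@1 ID@2 stall=0 (-) EX@3 MEM@4 WB@5
I1 mul r4 <- r4,r5: IF@2 ID@3 stall=2 (RAW on I0.r5 (WB@5)) EX@6 MEM@7 WB@8
I2 sub r4 <- r3,r4: IF@3 ID@6 stall=2 (RAW on I1.r4 (WB@8)) EX@9 MEM@10 WB@11
I3 ld r5 <- r2: IF@6 ID@9 stall=0 (-) EX@10 MEM@11 WB@12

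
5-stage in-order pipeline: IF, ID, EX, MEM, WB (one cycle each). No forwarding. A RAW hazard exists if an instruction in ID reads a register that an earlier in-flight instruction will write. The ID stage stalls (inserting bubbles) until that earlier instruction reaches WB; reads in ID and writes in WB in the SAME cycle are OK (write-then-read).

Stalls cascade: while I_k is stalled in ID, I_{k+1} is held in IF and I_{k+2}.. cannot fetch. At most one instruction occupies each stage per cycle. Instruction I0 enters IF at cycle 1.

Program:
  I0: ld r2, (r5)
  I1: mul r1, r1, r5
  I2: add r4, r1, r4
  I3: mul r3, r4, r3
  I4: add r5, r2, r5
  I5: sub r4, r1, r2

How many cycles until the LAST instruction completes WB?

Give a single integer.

I0 ld r2 <- r5: IF@1 ID@2 stall=0 (-) EX@3 MEM@4 WB@5
I1 mul r1 <- r1,r5: IF@2 ID@3 stall=0 (-) EX@4 MEM@5 WB@6
I2 add r4 <- r1,r4: IF@3 ID@4 stall=2 (RAW on I1.r1 (WB@6)) EX@7 MEM@8 WB@9
I3 mul r3 <- r4,r3: IF@4 ID@7 stall=2 (RAW on I2.r4 (WB@9)) EX@10 MEM@11 WB@12
I4 add r5 <- r2,r5: IF@7 ID@10 stall=0 (-) EX@11 MEM@12 WB@13
I5 sub r4 <- r1,r2: IF@10 ID@11 stall=0 (-) EX@12 MEM@13 WB@14

Answer: 14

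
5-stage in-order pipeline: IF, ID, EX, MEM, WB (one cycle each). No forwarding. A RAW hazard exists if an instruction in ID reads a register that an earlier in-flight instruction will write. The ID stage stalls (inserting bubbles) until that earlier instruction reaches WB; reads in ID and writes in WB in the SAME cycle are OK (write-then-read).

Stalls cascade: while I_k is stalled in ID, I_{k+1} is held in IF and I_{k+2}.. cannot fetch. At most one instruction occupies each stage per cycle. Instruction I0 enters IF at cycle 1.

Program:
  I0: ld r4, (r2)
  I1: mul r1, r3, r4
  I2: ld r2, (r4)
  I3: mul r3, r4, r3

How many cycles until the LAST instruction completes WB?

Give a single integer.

Answer: 10

Derivation:
I0 ld r4 <- r2: IF@1 ID@2 stall=0 (-) EX@3 MEM@4 WB@5
I1 mul r1 <- r3,r4: IF@2 ID@3 stall=2 (RAW on I0.r4 (WB@5)) EX@6 MEM@7 WB@8
I2 ld r2 <- r4: IF@3 ID@6 stall=0 (-) EX@7 MEM@8 WB@9
I3 mul r3 <- r4,r3: IF@6 ID@7 stall=0 (-) EX@8 MEM@9 WB@10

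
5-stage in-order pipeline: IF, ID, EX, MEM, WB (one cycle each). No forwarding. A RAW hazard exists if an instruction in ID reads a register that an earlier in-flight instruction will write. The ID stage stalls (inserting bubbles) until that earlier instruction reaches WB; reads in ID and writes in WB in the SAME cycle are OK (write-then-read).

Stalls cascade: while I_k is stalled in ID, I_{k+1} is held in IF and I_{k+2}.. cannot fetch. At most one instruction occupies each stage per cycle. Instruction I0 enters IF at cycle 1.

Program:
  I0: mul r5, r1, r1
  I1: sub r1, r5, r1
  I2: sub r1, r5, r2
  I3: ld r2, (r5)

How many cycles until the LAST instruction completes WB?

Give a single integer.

I0 mul r5 <- r1,r1: IF@1 ID@2 stall=0 (-) EX@3 MEM@4 WB@5
I1 sub r1 <- r5,r1: IF@2 ID@3 stall=2 (RAW on I0.r5 (WB@5)) EX@6 MEM@7 WB@8
I2 sub r1 <- r5,r2: IF@3 ID@6 stall=0 (-) EX@7 MEM@8 WB@9
I3 ld r2 <- r5: IF@6 ID@7 stall=0 (-) EX@8 MEM@9 WB@10

Answer: 10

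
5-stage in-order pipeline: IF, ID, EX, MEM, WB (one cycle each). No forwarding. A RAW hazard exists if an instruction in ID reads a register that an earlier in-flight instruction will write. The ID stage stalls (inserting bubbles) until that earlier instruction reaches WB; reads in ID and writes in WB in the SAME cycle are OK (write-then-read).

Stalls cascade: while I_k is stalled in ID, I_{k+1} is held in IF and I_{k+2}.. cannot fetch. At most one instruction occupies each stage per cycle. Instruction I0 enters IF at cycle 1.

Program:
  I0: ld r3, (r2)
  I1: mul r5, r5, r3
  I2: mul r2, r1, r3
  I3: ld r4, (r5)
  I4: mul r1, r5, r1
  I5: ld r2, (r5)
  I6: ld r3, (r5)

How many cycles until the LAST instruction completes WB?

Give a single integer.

Answer: 14

Derivation:
I0 ld r3 <- r2: IF@1 ID@2 stall=0 (-) EX@3 MEM@4 WB@5
I1 mul r5 <- r5,r3: IF@2 ID@3 stall=2 (RAW on I0.r3 (WB@5)) EX@6 MEM@7 WB@8
I2 mul r2 <- r1,r3: IF@3 ID@6 stall=0 (-) EX@7 MEM@8 WB@9
I3 ld r4 <- r5: IF@6 ID@7 stall=1 (RAW on I1.r5 (WB@8)) EX@9 MEM@10 WB@11
I4 mul r1 <- r5,r1: IF@7 ID@9 stall=0 (-) EX@10 MEM@11 WB@12
I5 ld r2 <- r5: IF@9 ID@10 stall=0 (-) EX@11 MEM@12 WB@13
I6 ld r3 <- r5: IF@10 ID@11 stall=0 (-) EX@12 MEM@13 WB@14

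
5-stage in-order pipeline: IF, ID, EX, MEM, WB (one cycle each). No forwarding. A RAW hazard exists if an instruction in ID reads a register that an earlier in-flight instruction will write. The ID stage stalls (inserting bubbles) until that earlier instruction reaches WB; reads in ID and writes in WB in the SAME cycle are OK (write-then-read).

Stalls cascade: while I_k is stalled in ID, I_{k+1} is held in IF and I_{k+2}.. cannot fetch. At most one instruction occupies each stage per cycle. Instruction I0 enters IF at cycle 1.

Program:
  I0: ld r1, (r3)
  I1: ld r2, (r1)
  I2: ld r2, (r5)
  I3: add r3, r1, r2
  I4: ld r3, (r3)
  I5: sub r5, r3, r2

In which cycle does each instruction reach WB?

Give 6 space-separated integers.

I0 ld r1 <- r3: IF@1 ID@2 stall=0 (-) EX@3 MEM@4 WB@5
I1 ld r2 <- r1: IF@2 ID@3 stall=2 (RAW on I0.r1 (WB@5)) EX@6 MEM@7 WB@8
I2 ld r2 <- r5: IF@3 ID@6 stall=0 (-) EX@7 MEM@8 WB@9
I3 add r3 <- r1,r2: IF@6 ID@7 stall=2 (RAW on I2.r2 (WB@9)) EX@10 MEM@11 WB@12
I4 ld r3 <- r3: IF@7 ID@10 stall=2 (RAW on I3.r3 (WB@12)) EX@13 MEM@14 WB@15
I5 sub r5 <- r3,r2: IF@10 ID@13 stall=2 (RAW on I4.r3 (WB@15)) EX@16 MEM@17 WB@18

Answer: 5 8 9 12 15 18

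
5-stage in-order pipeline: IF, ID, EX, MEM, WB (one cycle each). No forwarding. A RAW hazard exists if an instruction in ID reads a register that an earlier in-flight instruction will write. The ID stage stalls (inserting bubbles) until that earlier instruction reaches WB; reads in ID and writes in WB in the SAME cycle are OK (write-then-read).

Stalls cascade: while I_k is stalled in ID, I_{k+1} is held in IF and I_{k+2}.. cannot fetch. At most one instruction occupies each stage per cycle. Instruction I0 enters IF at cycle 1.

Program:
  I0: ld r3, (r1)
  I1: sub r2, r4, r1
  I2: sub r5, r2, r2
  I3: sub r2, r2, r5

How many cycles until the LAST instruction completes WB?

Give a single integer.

Answer: 12

Derivation:
I0 ld r3 <- r1: IF@1 ID@2 stall=0 (-) EX@3 MEM@4 WB@5
I1 sub r2 <- r4,r1: IF@2 ID@3 stall=0 (-) EX@4 MEM@5 WB@6
I2 sub r5 <- r2,r2: IF@3 ID@4 stall=2 (RAW on I1.r2 (WB@6)) EX@7 MEM@8 WB@9
I3 sub r2 <- r2,r5: IF@4 ID@7 stall=2 (RAW on I2.r5 (WB@9)) EX@10 MEM@11 WB@12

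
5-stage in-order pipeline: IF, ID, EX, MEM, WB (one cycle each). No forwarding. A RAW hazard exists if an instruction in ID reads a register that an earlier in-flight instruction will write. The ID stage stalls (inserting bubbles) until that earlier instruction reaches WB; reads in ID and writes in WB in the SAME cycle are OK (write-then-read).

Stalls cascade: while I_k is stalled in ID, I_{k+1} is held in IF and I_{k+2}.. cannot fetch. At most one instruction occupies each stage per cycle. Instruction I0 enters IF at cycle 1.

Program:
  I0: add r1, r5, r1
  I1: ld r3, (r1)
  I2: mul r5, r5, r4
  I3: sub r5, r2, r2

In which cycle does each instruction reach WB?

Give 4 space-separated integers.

Answer: 5 8 9 10

Derivation:
I0 add r1 <- r5,r1: IF@1 ID@2 stall=0 (-) EX@3 MEM@4 WB@5
I1 ld r3 <- r1: IF@2 ID@3 stall=2 (RAW on I0.r1 (WB@5)) EX@6 MEM@7 WB@8
I2 mul r5 <- r5,r4: IF@3 ID@6 stall=0 (-) EX@7 MEM@8 WB@9
I3 sub r5 <- r2,r2: IF@6 ID@7 stall=0 (-) EX@8 MEM@9 WB@10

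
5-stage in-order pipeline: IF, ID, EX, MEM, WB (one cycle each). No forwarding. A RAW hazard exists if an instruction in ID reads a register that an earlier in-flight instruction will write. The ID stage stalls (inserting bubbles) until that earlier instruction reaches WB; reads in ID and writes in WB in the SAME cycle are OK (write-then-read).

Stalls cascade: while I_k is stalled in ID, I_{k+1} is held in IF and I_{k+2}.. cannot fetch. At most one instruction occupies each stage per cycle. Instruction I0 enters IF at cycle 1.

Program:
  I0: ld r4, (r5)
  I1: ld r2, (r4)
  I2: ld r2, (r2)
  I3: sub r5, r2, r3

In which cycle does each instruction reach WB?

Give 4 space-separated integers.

Answer: 5 8 11 14

Derivation:
I0 ld r4 <- r5: IF@1 ID@2 stall=0 (-) EX@3 MEM@4 WB@5
I1 ld r2 <- r4: IF@2 ID@3 stall=2 (RAW on I0.r4 (WB@5)) EX@6 MEM@7 WB@8
I2 ld r2 <- r2: IF@3 ID@6 stall=2 (RAW on I1.r2 (WB@8)) EX@9 MEM@10 WB@11
I3 sub r5 <- r2,r3: IF@6 ID@9 stall=2 (RAW on I2.r2 (WB@11)) EX@12 MEM@13 WB@14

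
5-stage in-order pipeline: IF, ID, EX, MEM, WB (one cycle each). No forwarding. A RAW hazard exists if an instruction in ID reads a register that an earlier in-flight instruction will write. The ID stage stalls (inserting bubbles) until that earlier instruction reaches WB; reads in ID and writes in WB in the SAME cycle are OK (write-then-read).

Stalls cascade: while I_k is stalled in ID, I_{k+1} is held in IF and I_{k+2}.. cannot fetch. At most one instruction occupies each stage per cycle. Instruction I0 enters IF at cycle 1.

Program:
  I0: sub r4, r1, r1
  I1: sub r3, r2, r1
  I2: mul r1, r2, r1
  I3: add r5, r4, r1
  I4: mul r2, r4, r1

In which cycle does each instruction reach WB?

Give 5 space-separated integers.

I0 sub r4 <- r1,r1: IF@1 ID@2 stall=0 (-) EX@3 MEM@4 WB@5
I1 sub r3 <- r2,r1: IF@2 ID@3 stall=0 (-) EX@4 MEM@5 WB@6
I2 mul r1 <- r2,r1: IF@3 ID@4 stall=0 (-) EX@5 MEM@6 WB@7
I3 add r5 <- r4,r1: IF@4 ID@5 stall=2 (RAW on I2.r1 (WB@7)) EX@8 MEM@9 WB@10
I4 mul r2 <- r4,r1: IF@5 ID@8 stall=0 (-) EX@9 MEM@10 WB@11

Answer: 5 6 7 10 11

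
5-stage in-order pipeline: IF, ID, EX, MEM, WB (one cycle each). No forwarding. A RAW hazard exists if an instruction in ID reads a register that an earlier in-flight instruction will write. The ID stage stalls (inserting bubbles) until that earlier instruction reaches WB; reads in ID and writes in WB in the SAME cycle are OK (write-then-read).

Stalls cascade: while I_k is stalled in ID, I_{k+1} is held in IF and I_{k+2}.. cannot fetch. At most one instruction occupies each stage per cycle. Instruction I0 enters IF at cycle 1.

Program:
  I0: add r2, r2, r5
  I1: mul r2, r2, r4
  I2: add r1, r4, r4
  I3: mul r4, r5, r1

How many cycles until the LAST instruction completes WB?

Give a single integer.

I0 add r2 <- r2,r5: IF@1 ID@2 stall=0 (-) EX@3 MEM@4 WB@5
I1 mul r2 <- r2,r4: IF@2 ID@3 stall=2 (RAW on I0.r2 (WB@5)) EX@6 MEM@7 WB@8
I2 add r1 <- r4,r4: IF@3 ID@6 stall=0 (-) EX@7 MEM@8 WB@9
I3 mul r4 <- r5,r1: IF@6 ID@7 stall=2 (RAW on I2.r1 (WB@9)) EX@10 MEM@11 WB@12

Answer: 12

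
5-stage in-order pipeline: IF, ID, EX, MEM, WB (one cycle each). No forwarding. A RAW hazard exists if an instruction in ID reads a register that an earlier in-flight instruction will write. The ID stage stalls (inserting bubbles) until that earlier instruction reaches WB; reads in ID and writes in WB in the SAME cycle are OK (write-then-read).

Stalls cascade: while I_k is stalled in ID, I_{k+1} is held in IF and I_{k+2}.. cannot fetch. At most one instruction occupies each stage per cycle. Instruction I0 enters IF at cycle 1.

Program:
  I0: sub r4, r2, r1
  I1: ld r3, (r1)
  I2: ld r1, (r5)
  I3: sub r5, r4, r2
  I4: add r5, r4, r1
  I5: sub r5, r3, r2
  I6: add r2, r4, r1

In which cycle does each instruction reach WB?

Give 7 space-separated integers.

I0 sub r4 <- r2,r1: IF@1 ID@2 stall=0 (-) EX@3 MEM@4 WB@5
I1 ld r3 <- r1: IF@2 ID@3 stall=0 (-) EX@4 MEM@5 WB@6
I2 ld r1 <- r5: IF@3 ID@4 stall=0 (-) EX@5 MEM@6 WB@7
I3 sub r5 <- r4,r2: IF@4 ID@5 stall=0 (-) EX@6 MEM@7 WB@8
I4 add r5 <- r4,r1: IF@5 ID@6 stall=1 (RAW on I2.r1 (WB@7)) EX@8 MEM@9 WB@10
I5 sub r5 <- r3,r2: IF@6 ID@8 stall=0 (-) EX@9 MEM@10 WB@11
I6 add r2 <- r4,r1: IF@8 ID@9 stall=0 (-) EX@10 MEM@11 WB@12

Answer: 5 6 7 8 10 11 12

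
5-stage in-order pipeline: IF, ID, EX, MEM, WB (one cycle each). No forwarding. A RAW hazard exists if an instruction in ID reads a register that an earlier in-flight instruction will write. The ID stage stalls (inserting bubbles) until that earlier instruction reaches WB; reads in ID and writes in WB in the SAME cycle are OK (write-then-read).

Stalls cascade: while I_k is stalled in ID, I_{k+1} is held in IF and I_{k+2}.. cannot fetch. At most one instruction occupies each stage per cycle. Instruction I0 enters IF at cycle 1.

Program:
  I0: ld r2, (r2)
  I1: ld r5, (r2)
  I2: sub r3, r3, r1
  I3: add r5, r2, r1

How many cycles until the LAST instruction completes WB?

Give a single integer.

Answer: 10

Derivation:
I0 ld r2 <- r2: IF@1 ID@2 stall=0 (-) EX@3 MEM@4 WB@5
I1 ld r5 <- r2: IF@2 ID@3 stall=2 (RAW on I0.r2 (WB@5)) EX@6 MEM@7 WB@8
I2 sub r3 <- r3,r1: IF@3 ID@6 stall=0 (-) EX@7 MEM@8 WB@9
I3 add r5 <- r2,r1: IF@6 ID@7 stall=0 (-) EX@8 MEM@9 WB@10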